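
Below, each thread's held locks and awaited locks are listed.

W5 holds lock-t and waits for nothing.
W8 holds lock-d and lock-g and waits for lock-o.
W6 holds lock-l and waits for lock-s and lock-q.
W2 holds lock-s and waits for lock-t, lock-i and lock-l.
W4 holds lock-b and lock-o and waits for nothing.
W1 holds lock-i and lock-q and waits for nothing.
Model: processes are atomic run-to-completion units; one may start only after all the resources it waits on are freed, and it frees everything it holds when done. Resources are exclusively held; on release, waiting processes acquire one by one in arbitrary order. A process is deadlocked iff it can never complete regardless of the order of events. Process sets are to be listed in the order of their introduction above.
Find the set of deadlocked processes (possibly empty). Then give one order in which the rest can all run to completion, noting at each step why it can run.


Deadlocked: W6 and W2.
Key observation: the waits loop around W6 -> W2 -> W6 with no way out; no other process is dragged down with it.
One completion order for the rest: W4, W1, W8, W5.
Walking it through:
  W4 waits on nothing -> runs at once and releases lock-b and lock-o
  W1 waits on nothing -> runs at once and releases lock-i and lock-q
  run W8 (all its waits — lock-o — are resolved); releases lock-d and lock-g
  W5 waits on nothing -> runs at once and releases lock-t


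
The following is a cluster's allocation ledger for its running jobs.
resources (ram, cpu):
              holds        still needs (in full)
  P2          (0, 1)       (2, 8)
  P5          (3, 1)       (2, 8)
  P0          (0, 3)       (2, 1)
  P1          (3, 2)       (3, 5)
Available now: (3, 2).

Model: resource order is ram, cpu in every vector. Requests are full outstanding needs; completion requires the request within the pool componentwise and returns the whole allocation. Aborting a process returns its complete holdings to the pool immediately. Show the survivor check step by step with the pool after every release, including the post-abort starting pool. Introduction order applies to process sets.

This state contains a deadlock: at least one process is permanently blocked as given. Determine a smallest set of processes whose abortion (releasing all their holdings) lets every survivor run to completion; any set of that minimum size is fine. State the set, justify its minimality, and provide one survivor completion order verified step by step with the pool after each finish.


Minimum abort set: P5.
Key observation: P2 could never have finished before the abort; with (3, 1) returned by P5, it fits at step 3.
Minimality: the empty abort set fails — the state is deadlocked as it stands.
Survivors finish in the order: P0, P1, P2. Walking it through (pool after the aborts first):
  pool = (6, 3)
  P0: need (2, 1) fits (6, 3); releases (0, 3), pool now (6, 6)
  P1: need (3, 5) fits (6, 6); releases (3, 2), pool now (9, 8)
  P2: need (2, 8) fits (9, 8); releases (0, 1), pool now (9, 9)


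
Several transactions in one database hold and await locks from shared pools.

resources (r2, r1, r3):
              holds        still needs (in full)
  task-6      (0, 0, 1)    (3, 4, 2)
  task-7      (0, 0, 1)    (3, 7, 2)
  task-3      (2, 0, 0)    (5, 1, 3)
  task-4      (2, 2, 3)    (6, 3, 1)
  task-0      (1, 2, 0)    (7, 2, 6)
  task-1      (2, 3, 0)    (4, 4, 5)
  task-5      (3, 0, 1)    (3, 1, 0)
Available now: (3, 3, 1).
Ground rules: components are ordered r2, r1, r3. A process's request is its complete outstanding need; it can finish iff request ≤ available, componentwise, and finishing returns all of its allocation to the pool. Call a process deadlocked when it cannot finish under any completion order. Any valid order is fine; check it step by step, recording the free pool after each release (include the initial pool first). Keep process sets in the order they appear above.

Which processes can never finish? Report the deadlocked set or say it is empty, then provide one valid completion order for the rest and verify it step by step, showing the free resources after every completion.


No process is deadlocked.
Key observation: no deadlock: task-5 fits now, and the freed resources carry the rest through.
A valid finishing order for the others: task-5, task-4, task-6, task-0, task-1, task-7, task-3. Check, step by step:
  pool = (3, 3, 1)
  run task-5 (needs (3, 1, 0), free (3, 3, 1)); after release of (3, 0, 1) the pool is (6, 3, 2)
  run task-4 (needs (6, 3, 1), free (6, 3, 2)); after release of (2, 2, 3) the pool is (8, 5, 5)
  run task-6 (needs (3, 4, 2), free (8, 5, 5)); after release of (0, 0, 1) the pool is (8, 5, 6)
  run task-0 (needs (7, 2, 6), free (8, 5, 6)); after release of (1, 2, 0) the pool is (9, 7, 6)
  run task-1 (needs (4, 4, 5), free (9, 7, 6)); after release of (2, 3, 0) the pool is (11, 10, 6)
  run task-7 (needs (3, 7, 2), free (11, 10, 6)); after release of (0, 0, 1) the pool is (11, 10, 7)
  run task-3 (needs (5, 1, 3), free (11, 10, 7)); after release of (2, 0, 0) the pool is (13, 10, 7)


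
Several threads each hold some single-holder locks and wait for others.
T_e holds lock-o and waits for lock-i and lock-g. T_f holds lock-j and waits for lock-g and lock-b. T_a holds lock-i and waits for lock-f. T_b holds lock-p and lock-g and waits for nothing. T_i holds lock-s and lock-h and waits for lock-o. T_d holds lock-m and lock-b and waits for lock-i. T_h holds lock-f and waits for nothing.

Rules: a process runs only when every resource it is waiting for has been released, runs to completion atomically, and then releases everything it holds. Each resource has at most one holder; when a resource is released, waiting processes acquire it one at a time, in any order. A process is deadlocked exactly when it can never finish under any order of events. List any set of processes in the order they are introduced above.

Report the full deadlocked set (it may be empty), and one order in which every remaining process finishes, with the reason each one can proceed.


No process is deadlocked.
Key observation: every chain of waits terminates; starting from the processes that wait on nothing, all the rest unlock in turn.
The rest can finish in the order T_h, T_b, T_a, T_e, T_d, T_i, T_f.
Step-by-step check:
  run T_h (it waits on nothing); releases lock-f
  run T_b (it waits on nothing); releases lock-p and lock-g
  T_a waits on lock-f — all released -> runs and releases lock-i
  T_e waits on lock-i and lock-g — all released -> runs and releases lock-o
  T_d waits on lock-i — all released -> runs and releases lock-m and lock-b
  T_i waits on lock-o — all released -> runs and releases lock-s and lock-h
  T_f waits on lock-g and lock-b — all released -> runs and releases lock-j


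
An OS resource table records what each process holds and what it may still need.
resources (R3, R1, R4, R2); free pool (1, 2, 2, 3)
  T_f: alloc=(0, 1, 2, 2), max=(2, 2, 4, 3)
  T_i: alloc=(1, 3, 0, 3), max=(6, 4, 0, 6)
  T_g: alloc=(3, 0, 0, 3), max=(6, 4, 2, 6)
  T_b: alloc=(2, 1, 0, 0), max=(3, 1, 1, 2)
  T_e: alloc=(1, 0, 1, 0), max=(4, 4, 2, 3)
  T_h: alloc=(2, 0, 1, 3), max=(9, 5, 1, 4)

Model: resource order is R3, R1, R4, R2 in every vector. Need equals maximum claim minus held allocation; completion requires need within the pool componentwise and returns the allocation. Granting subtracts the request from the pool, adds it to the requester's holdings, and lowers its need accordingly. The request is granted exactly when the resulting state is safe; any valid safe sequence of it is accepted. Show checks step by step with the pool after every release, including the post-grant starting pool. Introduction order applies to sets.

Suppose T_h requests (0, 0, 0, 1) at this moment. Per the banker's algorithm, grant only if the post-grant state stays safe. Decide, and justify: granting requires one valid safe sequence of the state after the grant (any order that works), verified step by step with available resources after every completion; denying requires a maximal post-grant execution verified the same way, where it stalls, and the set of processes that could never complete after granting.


GRANT. The post-grant state is safe; one safe sequence: T_b, T_f, T_e, T_g, T_i, T_h.
Key observation: the grant leaves (1, 2, 2, 2) free — enough for T_b, whose release restarts the cascade.
Verifying the post-grant state step by step:
  pool = (1, 2, 2, 2)
  run T_b (needs (1, 0, 1, 2), free (1, 2, 2, 2)); after release of (2, 1, 0, 0) the pool is (3, 3, 2, 2)
  run T_f (needs (2, 1, 2, 1), free (3, 3, 2, 2)); after release of (0, 1, 2, 2) the pool is (3, 4, 4, 4)
  run T_e (needs (3, 4, 1, 3), free (3, 4, 4, 4)); after release of (1, 0, 1, 0) the pool is (4, 4, 5, 4)
  run T_g (needs (3, 4, 2, 3), free (4, 4, 5, 4)); after release of (3, 0, 0, 3) the pool is (7, 4, 5, 7)
  run T_i (needs (5, 1, 0, 3), free (7, 4, 5, 7)); after release of (1, 3, 0, 3) the pool is (8, 7, 5, 10)
  run T_h (needs (7, 5, 0, 0), free (8, 7, 5, 10)); after release of (2, 0, 1, 4) the pool is (10, 7, 6, 14)


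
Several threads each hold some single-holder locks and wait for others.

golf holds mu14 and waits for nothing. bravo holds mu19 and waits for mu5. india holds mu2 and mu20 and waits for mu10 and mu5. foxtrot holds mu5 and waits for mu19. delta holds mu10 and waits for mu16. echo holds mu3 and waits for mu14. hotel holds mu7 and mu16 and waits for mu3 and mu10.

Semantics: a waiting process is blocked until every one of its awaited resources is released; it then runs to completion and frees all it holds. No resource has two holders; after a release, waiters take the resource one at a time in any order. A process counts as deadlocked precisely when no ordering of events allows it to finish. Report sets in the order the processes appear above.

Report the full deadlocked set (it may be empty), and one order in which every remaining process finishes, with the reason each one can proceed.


Deadlocked: bravo, india, foxtrot, delta and hotel.
Key observation: the waits loop around bravo -> foxtrot -> bravo with no way out; delta and hotel are caught in further circular waits and india waits into the deadlock from upstream.
The rest can finish in the order golf, echo.
Step-by-step check:
  golf waits on nothing -> runs at once and releases mu14
  echo waits on mu14 — all released -> runs and releases mu3


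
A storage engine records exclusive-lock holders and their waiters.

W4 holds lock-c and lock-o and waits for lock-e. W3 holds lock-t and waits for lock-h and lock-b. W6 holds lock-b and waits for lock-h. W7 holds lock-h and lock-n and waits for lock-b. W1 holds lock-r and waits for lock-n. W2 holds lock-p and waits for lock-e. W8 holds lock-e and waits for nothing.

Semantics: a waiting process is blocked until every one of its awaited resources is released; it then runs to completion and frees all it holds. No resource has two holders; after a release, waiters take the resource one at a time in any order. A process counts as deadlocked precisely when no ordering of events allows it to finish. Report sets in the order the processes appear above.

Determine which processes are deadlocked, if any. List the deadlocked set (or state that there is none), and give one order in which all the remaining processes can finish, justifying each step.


Deadlocked set: W3, W6, W7 and W1.
Key observation: along W6 -> W7 -> W6, each member waits on what the next one holds — a deadlock; W3 and W1 wait into the deadlock from upstream.
One completion order for the rest: W8, W4, W2.
Walking it through:
  run W8 (it waits on nothing); releases lock-e
  W4 waits on lock-e — all released -> runs and releases lock-c and lock-o
  W2 waits on lock-e — all released -> runs and releases lock-p


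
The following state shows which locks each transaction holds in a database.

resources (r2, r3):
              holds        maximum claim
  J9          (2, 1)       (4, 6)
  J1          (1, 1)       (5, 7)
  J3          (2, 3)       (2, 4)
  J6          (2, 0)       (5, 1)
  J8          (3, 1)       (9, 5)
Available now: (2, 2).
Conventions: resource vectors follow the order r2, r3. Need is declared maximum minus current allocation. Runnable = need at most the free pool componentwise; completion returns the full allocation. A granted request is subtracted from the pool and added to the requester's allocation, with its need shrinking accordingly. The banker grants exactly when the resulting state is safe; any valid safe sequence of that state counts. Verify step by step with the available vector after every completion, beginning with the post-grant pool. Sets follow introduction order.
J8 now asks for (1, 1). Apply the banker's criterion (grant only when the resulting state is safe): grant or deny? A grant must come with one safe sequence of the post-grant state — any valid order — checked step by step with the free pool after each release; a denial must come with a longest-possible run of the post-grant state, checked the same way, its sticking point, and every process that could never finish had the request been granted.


GRANT. The post-grant state is safe; one safe sequence: J3, J6, J8, J1, J9.
Key observation: granting shrinks the pool to (1, 1), yet J3 still fits and the chain goes through.
Check on the post-grant state, step by step:
  pool = (1, 1)
  run J3 (needs (0, 1), free (1, 1)); after release of (2, 3) the pool is (3, 4)
  run J6 (needs (3, 1), free (3, 4)); after release of (2, 0) the pool is (5, 4)
  run J8 (needs (5, 3), free (5, 4)); after release of (4, 2) the pool is (9, 6)
  run J1 (needs (4, 6), free (9, 6)); after release of (1, 1) the pool is (10, 7)
  run J9 (needs (2, 5), free (10, 7)); after release of (2, 1) the pool is (12, 8)


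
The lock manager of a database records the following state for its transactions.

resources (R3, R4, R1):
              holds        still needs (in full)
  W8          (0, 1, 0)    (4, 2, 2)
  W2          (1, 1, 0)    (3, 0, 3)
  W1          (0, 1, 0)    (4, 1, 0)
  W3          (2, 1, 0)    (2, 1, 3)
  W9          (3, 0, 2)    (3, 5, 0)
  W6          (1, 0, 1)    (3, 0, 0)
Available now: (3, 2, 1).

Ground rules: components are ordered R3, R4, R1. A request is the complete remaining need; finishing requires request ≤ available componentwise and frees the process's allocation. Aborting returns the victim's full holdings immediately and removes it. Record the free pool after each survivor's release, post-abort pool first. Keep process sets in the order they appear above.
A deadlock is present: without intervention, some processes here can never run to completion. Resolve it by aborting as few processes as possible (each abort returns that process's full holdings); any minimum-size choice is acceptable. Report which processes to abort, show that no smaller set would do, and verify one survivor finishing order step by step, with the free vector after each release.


Abort W3.
Key observation: no ordering could ever have run W9 before the abort of W3; with (2, 1, 0) back in the pool it fits at step 4.
Minimality: the empty abort set fails — the state is deadlocked as it stands.
One survivor order: W6, W8, W1, W9, W2. Verifying each step (post-abort pool first):
  pool = (5, 3, 1)
  W6: need (3, 0, 0) fits (5, 3, 1); releases (1, 0, 1), pool now (6, 3, 2)
  W8: need (4, 2, 2) fits (6, 3, 2); releases (0, 1, 0), pool now (6, 4, 2)
  W1: need (4, 1, 0) fits (6, 4, 2); releases (0, 1, 0), pool now (6, 5, 2)
  W9: need (3, 5, 0) fits (6, 5, 2); releases (3, 0, 2), pool now (9, 5, 4)
  W2: need (3, 0, 3) fits (9, 5, 4); releases (1, 1, 0), pool now (10, 6, 4)


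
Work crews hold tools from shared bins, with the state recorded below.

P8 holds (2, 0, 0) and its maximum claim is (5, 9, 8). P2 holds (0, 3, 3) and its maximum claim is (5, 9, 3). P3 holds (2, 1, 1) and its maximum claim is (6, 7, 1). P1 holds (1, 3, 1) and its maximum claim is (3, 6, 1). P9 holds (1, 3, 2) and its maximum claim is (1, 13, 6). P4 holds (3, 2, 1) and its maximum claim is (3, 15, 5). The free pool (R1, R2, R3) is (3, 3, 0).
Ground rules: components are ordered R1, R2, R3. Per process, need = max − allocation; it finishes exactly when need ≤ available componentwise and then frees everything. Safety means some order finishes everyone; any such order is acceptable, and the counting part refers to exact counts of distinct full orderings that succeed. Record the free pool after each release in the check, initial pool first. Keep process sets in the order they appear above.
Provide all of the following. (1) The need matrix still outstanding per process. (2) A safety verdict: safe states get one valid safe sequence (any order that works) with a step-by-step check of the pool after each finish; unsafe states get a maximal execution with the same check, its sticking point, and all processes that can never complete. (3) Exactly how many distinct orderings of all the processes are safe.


(1) Remaining need (order R1, R2, R3):
  P8: (3, 9, 8)
  P2: (5, 6, 0)
  P3: (4, 6, 0)
  P1: (2, 3, 0)
  P9: (0, 10, 4)
  P4: (0, 13, 4)
(2) SAFE — a valid safe sequence is P1, P3, P2, P9, P4, P8.
Key observation: the first exact fit in this order is P1 — it needs (2, 3, 0) with (3, 3, 0) free, meeting a requested resource to the last unit.
Step-by-step check:
  pool = (3, 3, 0)
  run P1 (needs (2, 3, 0), free (3, 3, 0)); after release of (1, 3, 1) the pool is (4, 6, 1)
  run P3 (needs (4, 6, 0), free (4, 6, 1)); after release of (2, 1, 1) the pool is (6, 7, 2)
  run P2 (needs (5, 6, 0), free (6, 7, 2)); after release of (0, 3, 3) the pool is (6, 10, 5)
  run P9 (needs (0, 10, 4), free (6, 10, 5)); after release of (1, 3, 2) the pool is (7, 13, 7)
  run P4 (needs (0, 13, 4), free (7, 13, 7)); after release of (3, 2, 1) the pool is (10, 15, 8)
  run P8 (needs (3, 9, 8), free (10, 15, 8)); after release of (2, 0, 0) the pool is (12, 15, 8)
(3) Precisely 1 of the possible complete orderings is a safe sequence.


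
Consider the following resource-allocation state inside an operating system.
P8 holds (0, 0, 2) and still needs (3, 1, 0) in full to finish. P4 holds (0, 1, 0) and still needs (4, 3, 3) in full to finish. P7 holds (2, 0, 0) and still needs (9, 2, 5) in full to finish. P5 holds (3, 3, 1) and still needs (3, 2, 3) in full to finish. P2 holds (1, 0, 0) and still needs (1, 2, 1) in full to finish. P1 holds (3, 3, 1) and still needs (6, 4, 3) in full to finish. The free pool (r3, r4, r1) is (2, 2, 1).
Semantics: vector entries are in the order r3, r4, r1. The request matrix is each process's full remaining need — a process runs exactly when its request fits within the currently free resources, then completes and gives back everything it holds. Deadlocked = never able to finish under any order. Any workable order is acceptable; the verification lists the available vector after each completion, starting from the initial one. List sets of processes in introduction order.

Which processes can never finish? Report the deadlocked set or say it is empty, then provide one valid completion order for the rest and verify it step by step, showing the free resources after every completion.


Nothing here is deadlocked.
Key observation: starting with P2, each completion frees enough for the next — no one is permanently blocked.
One completion order for the rest: P2, P8, P5, P1, P4, P7. Verifying each step:
  pool = (2, 2, 1)
  P2 needs (1, 2, 1) <= (2, 2, 1) -> finishes; pool += (1, 0, 0) = (3, 2, 1)
  P8 needs (3, 1, 0) <= (3, 2, 1) -> finishes; pool += (0, 0, 2) = (3, 2, 3)
  P5 needs (3, 2, 3) <= (3, 2, 3) -> finishes; pool += (3, 3, 1) = (6, 5, 4)
  P1 needs (6, 4, 3) <= (6, 5, 4) -> finishes; pool += (3, 3, 1) = (9, 8, 5)
  P4 needs (4, 3, 3) <= (9, 8, 5) -> finishes; pool += (0, 1, 0) = (9, 9, 5)
  P7 needs (9, 2, 5) <= (9, 9, 5) -> finishes; pool += (2, 0, 0) = (11, 9, 5)


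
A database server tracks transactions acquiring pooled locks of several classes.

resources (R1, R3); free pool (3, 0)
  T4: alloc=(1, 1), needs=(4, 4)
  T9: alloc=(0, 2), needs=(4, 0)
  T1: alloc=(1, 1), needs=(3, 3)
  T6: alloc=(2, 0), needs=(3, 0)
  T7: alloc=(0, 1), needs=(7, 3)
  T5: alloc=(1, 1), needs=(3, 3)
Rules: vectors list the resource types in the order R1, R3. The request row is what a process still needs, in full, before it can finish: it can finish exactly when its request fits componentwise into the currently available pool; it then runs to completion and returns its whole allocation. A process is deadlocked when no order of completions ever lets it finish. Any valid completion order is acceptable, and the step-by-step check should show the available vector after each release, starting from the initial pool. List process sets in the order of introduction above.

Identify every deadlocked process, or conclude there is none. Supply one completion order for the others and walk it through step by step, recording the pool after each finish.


The deadlocked set is T4, T1, T7 and T5.
Key observation: R3 is the bottleneck — with T6, T9 done the pool holds (5, 2), short of every remaining need.
A valid finishing order for the others: T6, T9. Check, step by step:
  pool = (3, 0)
  T6 needs (3, 0) <= (3, 0) -> finishes; pool += (2, 0) = (5, 0)
  T9 needs (4, 0) <= (5, 0) -> finishes; pool += (0, 2) = (5, 2)
The stuck group stays short no matter what:
  blocked: T4 wants (4, 4), pool (5, 2) — not enough R3
  blocked: T1 wants (3, 3), pool (5, 2) — not enough R3
  blocked: T7 wants (7, 3), pool (5, 2) — not enough R1 and R3
  blocked: T5 wants (3, 3), pool (5, 2) — not enough R3


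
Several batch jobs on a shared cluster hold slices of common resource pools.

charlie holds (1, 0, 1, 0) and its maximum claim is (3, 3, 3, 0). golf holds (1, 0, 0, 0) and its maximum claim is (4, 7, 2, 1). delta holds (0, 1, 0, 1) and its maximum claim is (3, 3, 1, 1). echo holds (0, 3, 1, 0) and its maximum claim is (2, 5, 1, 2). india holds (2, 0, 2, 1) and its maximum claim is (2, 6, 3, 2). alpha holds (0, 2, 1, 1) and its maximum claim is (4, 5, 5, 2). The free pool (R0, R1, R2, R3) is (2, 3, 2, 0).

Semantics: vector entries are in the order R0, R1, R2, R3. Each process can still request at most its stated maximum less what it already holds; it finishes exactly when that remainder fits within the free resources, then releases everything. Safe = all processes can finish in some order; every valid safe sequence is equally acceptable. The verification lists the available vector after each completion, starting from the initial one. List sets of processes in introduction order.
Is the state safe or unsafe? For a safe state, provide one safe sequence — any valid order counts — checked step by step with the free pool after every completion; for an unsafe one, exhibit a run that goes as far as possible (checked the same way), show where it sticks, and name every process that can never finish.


UNSAFE — no complete ordering exists.
Key observation: after charlie, delta the pool peaks at (3, 4, 3, 1), and each blocked process is short somewhere: golf on R1; echo on R3; india on R1; alpha on R0, R2.
Going as far as possible: charlie, delta; after that, nothing fits. Check, step by step:
  pool = (2, 3, 2, 0)
  charlie needs (2, 3, 2, 0) <= (2, 3, 2, 0) -> finishes; pool += (1, 0, 1, 0) = (3, 3, 3, 0)
  delta needs (3, 2, 1, 0) <= (3, 3, 3, 0) -> finishes; pool += (0, 1, 0, 1) = (3, 4, 3, 1)
  golf cannot run: need (3, 7, 2, 1) vs free (3, 4, 3, 1) (insufficient R1)
  echo cannot run: need (2, 2, 0, 2) vs free (3, 4, 3, 1) (insufficient R3)
  india cannot run: need (0, 6, 1, 1) vs free (3, 4, 3, 1) (insufficient R1)
  alpha cannot run: need (4, 3, 4, 1) vs free (3, 4, 3, 1) (insufficient R0 and R2)
Processes that can never finish: golf, echo, india and alpha.


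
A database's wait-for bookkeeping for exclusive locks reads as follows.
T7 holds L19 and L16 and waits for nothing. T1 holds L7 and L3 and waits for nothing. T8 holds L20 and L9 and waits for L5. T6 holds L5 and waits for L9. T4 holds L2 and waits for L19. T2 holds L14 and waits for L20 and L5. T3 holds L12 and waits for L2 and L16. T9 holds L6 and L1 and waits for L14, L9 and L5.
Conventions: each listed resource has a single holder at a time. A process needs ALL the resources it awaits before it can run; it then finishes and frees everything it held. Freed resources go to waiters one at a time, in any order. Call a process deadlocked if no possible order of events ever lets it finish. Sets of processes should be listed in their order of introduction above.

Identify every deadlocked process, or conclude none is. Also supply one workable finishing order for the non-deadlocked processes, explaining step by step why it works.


The deadlocked set is T8, T6, T2 and T9.
Key observation: nobody on the ring T8 -> T6 -> T8 can start until another member finishes, which never happens; T2 and T9 wait into the deadlock from upstream.
One completion order for the rest: T7, T1, T4, T3.
Check, step by step:
  T7 waits on nothing -> runs at once and releases L19 and L16
  T1 waits on nothing -> runs at once and releases L7 and L3
  T4: everything it awaited (L19) is free; runs, freeing L2
  T3: everything it awaited (L2 and L16) is free; runs, freeing L12


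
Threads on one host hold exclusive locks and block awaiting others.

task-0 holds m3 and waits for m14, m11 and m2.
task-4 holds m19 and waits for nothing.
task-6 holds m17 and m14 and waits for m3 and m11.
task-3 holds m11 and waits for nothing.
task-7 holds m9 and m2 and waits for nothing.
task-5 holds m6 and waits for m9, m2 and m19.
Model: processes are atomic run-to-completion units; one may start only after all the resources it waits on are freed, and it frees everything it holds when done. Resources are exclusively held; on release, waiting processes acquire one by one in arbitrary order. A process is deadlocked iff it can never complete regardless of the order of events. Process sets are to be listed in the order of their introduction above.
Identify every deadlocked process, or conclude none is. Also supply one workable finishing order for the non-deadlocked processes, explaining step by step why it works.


The deadlocked set is task-0 and task-6.
Key observation: the wait chain closes on itself along task-0 -> task-6 -> task-0; no other process is dragged down with it.
A valid finishing order for the others: task-7, task-4, task-3, task-5.
Check, step by step:
  run task-7 (it waits on nothing); releases m9 and m2
  run task-4 (it waits on nothing); releases m19
  run task-3 (it waits on nothing); releases m11
  run task-5 (all its waits — m9, m2 and m19 — are resolved); releases m6


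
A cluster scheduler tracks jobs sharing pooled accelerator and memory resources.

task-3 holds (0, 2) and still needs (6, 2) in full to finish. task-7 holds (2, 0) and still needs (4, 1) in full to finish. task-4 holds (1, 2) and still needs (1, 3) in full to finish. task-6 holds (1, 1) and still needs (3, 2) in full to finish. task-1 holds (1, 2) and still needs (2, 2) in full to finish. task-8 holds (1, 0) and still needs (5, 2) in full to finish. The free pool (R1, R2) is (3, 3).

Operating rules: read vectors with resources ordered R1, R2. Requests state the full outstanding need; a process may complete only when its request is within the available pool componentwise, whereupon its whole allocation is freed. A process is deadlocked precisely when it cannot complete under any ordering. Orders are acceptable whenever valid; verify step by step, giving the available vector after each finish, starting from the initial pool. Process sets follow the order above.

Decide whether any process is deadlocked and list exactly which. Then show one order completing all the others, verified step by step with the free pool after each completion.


No process is deadlocked.
Key observation: the pool covers task-1 at once, and every later process fits after earlier releases.
The rest can finish in the order task-1, task-4, task-7, task-3, task-6, task-8. Verifying each step:
  pool = (3, 3)
  run task-1 (needs (2, 2), free (3, 3)); after release of (1, 2) the pool is (4, 5)
  run task-4 (needs (1, 3), free (4, 5)); after release of (1, 2) the pool is (5, 7)
  run task-7 (needs (4, 1), free (5, 7)); after release of (2, 0) the pool is (7, 7)
  run task-3 (needs (6, 2), free (7, 7)); after release of (0, 2) the pool is (7, 9)
  run task-6 (needs (3, 2), free (7, 9)); after release of (1, 1) the pool is (8, 10)
  run task-8 (needs (5, 2), free (8, 10)); after release of (1, 0) the pool is (9, 10)


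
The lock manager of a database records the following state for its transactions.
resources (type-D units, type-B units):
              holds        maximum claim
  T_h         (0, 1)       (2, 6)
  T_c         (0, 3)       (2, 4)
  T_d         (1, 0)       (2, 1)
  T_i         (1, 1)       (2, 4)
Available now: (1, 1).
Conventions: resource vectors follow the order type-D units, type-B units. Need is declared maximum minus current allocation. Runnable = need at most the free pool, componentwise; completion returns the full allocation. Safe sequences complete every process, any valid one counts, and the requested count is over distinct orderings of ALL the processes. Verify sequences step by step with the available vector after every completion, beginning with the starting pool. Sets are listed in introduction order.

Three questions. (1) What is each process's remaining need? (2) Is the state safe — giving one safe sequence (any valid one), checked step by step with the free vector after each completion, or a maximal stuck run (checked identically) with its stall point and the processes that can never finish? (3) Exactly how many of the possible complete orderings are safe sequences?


(1) Outstanding need per process (order type-D units, type-B units):
  T_h: (2, 5)
  T_c: (2, 1)
  T_d: (1, 1)
  T_i: (1, 3)
(2) SAFE — a valid safe sequence is T_d, T_c, T_i, T_h.
Key observation: reading the order forward, T_d is the first process whose need (1, 1) meets the free pool (1, 1) exactly on a resource it requests.
Check, step by step:
  pool = (1, 1)
  run T_d (needs (1, 1), free (1, 1)); after release of (1, 0) the pool is (2, 1)
  run T_c (needs (2, 1), free (2, 1)); after release of (0, 3) the pool is (2, 4)
  run T_i (needs (1, 3), free (2, 4)); after release of (1, 1) the pool is (3, 5)
  run T_h (needs (2, 5), free (3, 5)); after release of (0, 1) the pool is (3, 6)
(3) The exact count: 1 of the possible complete orderings is a safe sequence.


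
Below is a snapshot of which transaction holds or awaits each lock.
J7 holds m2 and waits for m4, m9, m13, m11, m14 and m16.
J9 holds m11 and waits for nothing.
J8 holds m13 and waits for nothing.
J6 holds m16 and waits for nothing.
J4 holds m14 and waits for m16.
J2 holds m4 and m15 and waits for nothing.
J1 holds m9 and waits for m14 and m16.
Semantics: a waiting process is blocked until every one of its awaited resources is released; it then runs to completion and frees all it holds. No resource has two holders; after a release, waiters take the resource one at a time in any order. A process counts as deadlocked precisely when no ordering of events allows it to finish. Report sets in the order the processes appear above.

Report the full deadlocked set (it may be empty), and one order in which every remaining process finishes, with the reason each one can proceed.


No process is deadlocked.
Key observation: the wait relation is loop-free; peeling off processes with no waits unwinds the whole state.
The rest can finish in the order J6, J4, J9, J1, J2, J8, J7.
Verifying each step:
  J6 waits on nothing -> runs at once and releases m16
  J4 waits on m16 — all released -> runs and releases m14
  J9 waits on nothing -> runs at once and releases m11
  J1 waits on m14 and m16 — all released -> runs and releases m9
  J2 waits on nothing -> runs at once and releases m4 and m15
  J8 waits on nothing -> runs at once and releases m13
  J7 waits on m4, m9, m13, m11, m14 and m16 — all released -> runs and releases m2


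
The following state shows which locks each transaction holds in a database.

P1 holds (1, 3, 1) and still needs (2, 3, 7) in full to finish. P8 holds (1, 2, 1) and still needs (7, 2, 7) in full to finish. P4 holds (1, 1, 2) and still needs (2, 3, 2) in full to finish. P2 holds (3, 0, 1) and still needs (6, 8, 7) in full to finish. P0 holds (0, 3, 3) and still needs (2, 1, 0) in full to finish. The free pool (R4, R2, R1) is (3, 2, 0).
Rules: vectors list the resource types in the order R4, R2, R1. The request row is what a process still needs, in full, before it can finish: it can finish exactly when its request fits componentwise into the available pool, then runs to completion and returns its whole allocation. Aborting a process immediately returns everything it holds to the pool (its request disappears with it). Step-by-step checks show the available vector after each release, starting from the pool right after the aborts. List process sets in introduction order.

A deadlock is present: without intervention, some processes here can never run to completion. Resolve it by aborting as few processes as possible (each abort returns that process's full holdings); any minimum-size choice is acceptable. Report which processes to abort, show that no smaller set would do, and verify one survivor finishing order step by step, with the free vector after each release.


Minimum abort set: P1 and P2.
Key observation: before aborting P1 and P2, P8 was permanently blocked — no order could ever run it; afterwards it completes at step 3.
Why nothing smaller works — every single abort fails: P1 alone leaves P8 blocked (short on R4 and R1); P8 alone leaves P1 blocked (short on R1); P4 alone leaves P1 blocked (short on R1); P2 alone leaves P1 blocked (short on R1); P0 alone leaves P1 blocked (short on R1).
Survivors finish in the order: P0, P4, P8. Check, step by step (pool after the aborts first):
  pool = (7, 5, 2)
  P0 needs (2, 1, 0) <= (7, 5, 2) -> finishes; pool += (0, 3, 3) = (7, 8, 5)
  P4 needs (2, 3, 2) <= (7, 8, 5) -> finishes; pool += (1, 1, 2) = (8, 9, 7)
  P8 needs (7, 2, 7) <= (8, 9, 7) -> finishes; pool += (1, 2, 1) = (9, 11, 8)


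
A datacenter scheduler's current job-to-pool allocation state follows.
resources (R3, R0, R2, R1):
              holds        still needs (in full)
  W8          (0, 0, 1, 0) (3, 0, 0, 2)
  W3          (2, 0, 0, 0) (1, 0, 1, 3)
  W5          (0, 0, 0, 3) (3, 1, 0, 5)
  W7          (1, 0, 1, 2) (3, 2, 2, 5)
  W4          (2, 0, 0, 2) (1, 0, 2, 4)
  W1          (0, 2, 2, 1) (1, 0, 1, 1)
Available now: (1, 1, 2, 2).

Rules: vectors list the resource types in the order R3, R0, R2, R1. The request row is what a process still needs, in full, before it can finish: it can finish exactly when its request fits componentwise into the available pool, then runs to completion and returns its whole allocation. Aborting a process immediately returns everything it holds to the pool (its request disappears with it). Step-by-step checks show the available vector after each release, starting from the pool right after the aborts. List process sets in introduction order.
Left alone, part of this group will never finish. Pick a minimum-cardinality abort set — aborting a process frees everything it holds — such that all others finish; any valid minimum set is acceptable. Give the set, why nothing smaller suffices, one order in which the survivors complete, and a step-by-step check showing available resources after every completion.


Minimum abort set: W4.
Key observation: W7 could never have finished before the abort; with (2, 0, 0, 2) returned by W4, it fits at step 2.
Minimality: the empty abort set fails — the state is deadlocked as it stands.
One survivor order: W1, W7, W3, W8, W5. Verifying each step (post-abort pool first):
  pool = (3, 1, 2, 4)
  run W1 (needs (1, 0, 1, 1), free (3, 1, 2, 4)); after release of (0, 2, 2, 1) the pool is (3, 3, 4, 5)
  run W7 (needs (3, 2, 2, 5), free (3, 3, 4, 5)); after release of (1, 0, 1, 2) the pool is (4, 3, 5, 7)
  run W3 (needs (1, 0, 1, 3), free (4, 3, 5, 7)); after release of (2, 0, 0, 0) the pool is (6, 3, 5, 7)
  run W8 (needs (3, 0, 0, 2), free (6, 3, 5, 7)); after release of (0, 0, 1, 0) the pool is (6, 3, 6, 7)
  run W5 (needs (3, 1, 0, 5), free (6, 3, 6, 7)); after release of (0, 0, 0, 3) the pool is (6, 3, 6, 10)


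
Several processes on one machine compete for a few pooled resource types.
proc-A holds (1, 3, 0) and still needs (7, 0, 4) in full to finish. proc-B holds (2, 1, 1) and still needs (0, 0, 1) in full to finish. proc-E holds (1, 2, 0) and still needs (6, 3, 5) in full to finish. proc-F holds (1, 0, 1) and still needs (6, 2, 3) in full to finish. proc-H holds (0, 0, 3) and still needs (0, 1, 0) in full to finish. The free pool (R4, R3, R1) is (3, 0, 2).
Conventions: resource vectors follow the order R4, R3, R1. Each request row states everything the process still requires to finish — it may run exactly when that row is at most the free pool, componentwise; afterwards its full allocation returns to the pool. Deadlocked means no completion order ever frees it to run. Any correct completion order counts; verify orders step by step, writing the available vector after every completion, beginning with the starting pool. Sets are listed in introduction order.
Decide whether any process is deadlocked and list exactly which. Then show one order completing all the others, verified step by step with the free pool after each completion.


Deadlocked: proc-A, proc-E and proc-F.
Key observation: proc-B, proc-H can finish, but then (5, 1, 6) is all there is, and the blocked group's R4 demands exceed it.
A valid finishing order for the others: proc-B, proc-H. Verifying each step:
  pool = (3, 0, 2)
  run proc-B (needs (0, 0, 1), free (3, 0, 2)); after release of (2, 1, 1) the pool is (5, 1, 3)
  run proc-H (needs (0, 1, 0), free (5, 1, 3)); after release of (0, 0, 3) the pool is (5, 1, 6)
The stuck group stays short no matter what:
  proc-A still needs (7, 0, 4) but only (5, 1, 6) is free — short on R4
  proc-E still needs (6, 3, 5) but only (5, 1, 6) is free — short on R4 and R3
  proc-F still needs (6, 2, 3) but only (5, 1, 6) is free — short on R4 and R3


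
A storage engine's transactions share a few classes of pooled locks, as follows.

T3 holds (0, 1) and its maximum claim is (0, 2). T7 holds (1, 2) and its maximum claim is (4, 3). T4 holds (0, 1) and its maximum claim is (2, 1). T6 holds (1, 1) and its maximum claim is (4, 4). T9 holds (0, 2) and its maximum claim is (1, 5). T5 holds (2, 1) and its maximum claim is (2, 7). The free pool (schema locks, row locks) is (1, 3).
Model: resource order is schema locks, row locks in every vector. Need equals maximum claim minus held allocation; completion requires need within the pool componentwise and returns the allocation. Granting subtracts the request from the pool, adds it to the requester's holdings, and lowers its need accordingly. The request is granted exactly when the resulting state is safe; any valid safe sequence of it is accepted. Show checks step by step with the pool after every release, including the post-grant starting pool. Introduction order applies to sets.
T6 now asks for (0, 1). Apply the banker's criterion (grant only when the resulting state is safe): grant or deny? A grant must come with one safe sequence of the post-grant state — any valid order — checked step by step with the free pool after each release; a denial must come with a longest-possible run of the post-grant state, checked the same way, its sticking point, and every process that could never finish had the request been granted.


DENY — the pretend-granted state is unsafe.
Key observation: after T3, T9 the pool peaks at (1, 5), and each blocked process is short somewhere: T7 on schema locks; T4 on schema locks; T6 on schema locks; T5 on row locks.
On the post-grant state, T3, T9 is a maximal run — nothing extends it. Walking it through:
  pool = (1, 2)
  T3: need (0, 1) fits (1, 2); releases (0, 1), pool now (1, 3)
  T9: need (1, 3) fits (1, 3); releases (0, 2), pool now (1, 5)
  T7 cannot run: need (3, 1) vs free (1, 5) (insufficient schema locks)
  T4 cannot run: need (2, 0) vs free (1, 5) (insufficient schema locks)
  T6 cannot run: need (3, 2) vs free (1, 5) (insufficient schema locks)
  T5 cannot run: need (0, 6) vs free (1, 5) (insufficient row locks)
Processes that could never finish after the grant: T7, T4, T6 and T5.
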